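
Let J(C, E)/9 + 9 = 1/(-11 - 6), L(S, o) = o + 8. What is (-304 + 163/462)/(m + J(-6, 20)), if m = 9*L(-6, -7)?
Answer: 2384845/569646 ≈ 4.1865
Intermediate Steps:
L(S, o) = 8 + o
m = 9 (m = 9*(8 - 7) = 9*1 = 9)
J(C, E) = -1386/17 (J(C, E) = -81 + 9/(-11 - 6) = -81 + 9/(-17) = -81 + 9*(-1/17) = -81 - 9/17 = -1386/17)
(-304 + 163/462)/(m + J(-6, 20)) = (-304 + 163/462)/(9 - 1386/17) = (-304 + 163*(1/462))/(-1233/17) = (-304 + 163/462)*(-17/1233) = -140285/462*(-17/1233) = 2384845/569646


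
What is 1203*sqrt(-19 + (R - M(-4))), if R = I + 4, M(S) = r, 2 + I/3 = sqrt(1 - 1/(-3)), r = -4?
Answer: 1203*sqrt(-17 + 2*sqrt(3)) ≈ 4426.0*I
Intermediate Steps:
I = -6 + 2*sqrt(3) (I = -6 + 3*sqrt(1 - 1/(-3)) = -6 + 3*sqrt(1 - 1*(-1/3)) = -6 + 3*sqrt(1 + 1/3) = -6 + 3*sqrt(4/3) = -6 + 3*(2*sqrt(3)/3) = -6 + 2*sqrt(3) ≈ -2.5359)
M(S) = -4
R = -2 + 2*sqrt(3) (R = (-6 + 2*sqrt(3)) + 4 = -2 + 2*sqrt(3) ≈ 1.4641)
1203*sqrt(-19 + (R - M(-4))) = 1203*sqrt(-19 + ((-2 + 2*sqrt(3)) - 1*(-4))) = 1203*sqrt(-19 + ((-2 + 2*sqrt(3)) + 4)) = 1203*sqrt(-19 + (2 + 2*sqrt(3))) = 1203*sqrt(-17 + 2*sqrt(3))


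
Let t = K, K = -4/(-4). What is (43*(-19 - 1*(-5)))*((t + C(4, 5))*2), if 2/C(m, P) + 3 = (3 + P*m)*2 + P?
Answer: -7525/6 ≈ -1254.2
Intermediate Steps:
K = 1 (K = -4*(-1/4) = 1)
t = 1
C(m, P) = 2/(3 + P + 2*P*m) (C(m, P) = 2/(-3 + ((3 + P*m)*2 + P)) = 2/(-3 + ((6 + 2*P*m) + P)) = 2/(-3 + (6 + P + 2*P*m)) = 2/(3 + P + 2*P*m))
(43*(-19 - 1*(-5)))*((t + C(4, 5))*2) = (43*(-19 - 1*(-5)))*((1 + 2/(3 + 5 + 2*5*4))*2) = (43*(-19 + 5))*((1 + 2/(3 + 5 + 40))*2) = (43*(-14))*((1 + 2/48)*2) = -602*(1 + 2*(1/48))*2 = -602*(1 + 1/24)*2 = -7525*2/12 = -602*25/12 = -7525/6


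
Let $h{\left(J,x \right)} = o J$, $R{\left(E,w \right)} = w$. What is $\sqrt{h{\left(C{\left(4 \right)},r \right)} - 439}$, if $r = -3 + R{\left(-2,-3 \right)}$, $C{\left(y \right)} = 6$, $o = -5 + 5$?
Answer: $i \sqrt{439} \approx 20.952 i$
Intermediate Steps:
$o = 0$
$r = -6$ ($r = -3 - 3 = -6$)
$h{\left(J,x \right)} = 0$ ($h{\left(J,x \right)} = 0 J = 0$)
$\sqrt{h{\left(C{\left(4 \right)},r \right)} - 439} = \sqrt{0 - 439} = \sqrt{-439} = i \sqrt{439}$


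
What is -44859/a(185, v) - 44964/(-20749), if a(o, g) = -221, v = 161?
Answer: 940716435/4585529 ≈ 205.15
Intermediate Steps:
-44859/a(185, v) - 44964/(-20749) = -44859/(-221) - 44964/(-20749) = -44859*(-1/221) - 44964*(-1/20749) = 44859/221 + 44964/20749 = 940716435/4585529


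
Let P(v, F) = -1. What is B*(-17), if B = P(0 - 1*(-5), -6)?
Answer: 17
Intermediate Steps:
B = -1
B*(-17) = -1*(-17) = 17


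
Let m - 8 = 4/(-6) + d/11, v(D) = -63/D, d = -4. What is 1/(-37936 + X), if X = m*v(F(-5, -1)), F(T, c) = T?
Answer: -11/416330 ≈ -2.6421e-5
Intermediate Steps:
m = 230/33 (m = 8 + (4/(-6) - 4/11) = 8 + (4*(-⅙) - 4*1/11) = 8 + (-⅔ - 4/11) = 8 - 34/33 = 230/33 ≈ 6.9697)
X = 966/11 (X = 230*(-63/(-5))/33 = 230*(-63*(-⅕))/33 = (230/33)*(63/5) = 966/11 ≈ 87.818)
1/(-37936 + X) = 1/(-37936 + 966/11) = 1/(-416330/11) = -11/416330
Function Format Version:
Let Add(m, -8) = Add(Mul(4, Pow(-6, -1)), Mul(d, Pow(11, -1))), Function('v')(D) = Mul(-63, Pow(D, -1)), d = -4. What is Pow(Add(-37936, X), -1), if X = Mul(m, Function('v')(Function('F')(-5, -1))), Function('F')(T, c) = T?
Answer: Rational(-11, 416330) ≈ -2.6421e-5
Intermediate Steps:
m = Rational(230, 33) (m = Add(8, Add(Mul(4, Pow(-6, -1)), Mul(-4, Pow(11, -1)))) = Add(8, Add(Mul(4, Rational(-1, 6)), Mul(-4, Rational(1, 11)))) = Add(8, Add(Rational(-2, 3), Rational(-4, 11))) = Add(8, Rational(-34, 33)) = Rational(230, 33) ≈ 6.9697)
X = Rational(966, 11) (X = Mul(Rational(230, 33), Mul(-63, Pow(-5, -1))) = Mul(Rational(230, 33), Mul(-63, Rational(-1, 5))) = Mul(Rational(230, 33), Rational(63, 5)) = Rational(966, 11) ≈ 87.818)
Pow(Add(-37936, X), -1) = Pow(Add(-37936, Rational(966, 11)), -1) = Pow(Rational(-416330, 11), -1) = Rational(-11, 416330)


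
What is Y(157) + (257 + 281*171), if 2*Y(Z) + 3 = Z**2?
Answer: 60631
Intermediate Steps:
Y(Z) = -3/2 + Z**2/2
Y(157) + (257 + 281*171) = (-3/2 + (1/2)*157**2) + (257 + 281*171) = (-3/2 + (1/2)*24649) + (257 + 48051) = (-3/2 + 24649/2) + 48308 = 12323 + 48308 = 60631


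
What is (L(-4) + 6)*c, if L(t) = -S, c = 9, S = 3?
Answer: 27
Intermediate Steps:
L(t) = -3 (L(t) = -1*3 = -3)
(L(-4) + 6)*c = (-3 + 6)*9 = 3*9 = 27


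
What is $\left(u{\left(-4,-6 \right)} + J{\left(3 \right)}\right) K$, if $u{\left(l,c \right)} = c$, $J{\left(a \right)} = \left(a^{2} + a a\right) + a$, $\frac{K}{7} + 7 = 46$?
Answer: $4095$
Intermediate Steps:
$K = 273$ ($K = -49 + 7 \cdot 46 = -49 + 322 = 273$)
$J{\left(a \right)} = a + 2 a^{2}$ ($J{\left(a \right)} = \left(a^{2} + a^{2}\right) + a = 2 a^{2} + a = a + 2 a^{2}$)
$\left(u{\left(-4,-6 \right)} + J{\left(3 \right)}\right) K = \left(-6 + 3 \left(1 + 2 \cdot 3\right)\right) 273 = \left(-6 + 3 \left(1 + 6\right)\right) 273 = \left(-6 + 3 \cdot 7\right) 273 = \left(-6 + 21\right) 273 = 15 \cdot 273 = 4095$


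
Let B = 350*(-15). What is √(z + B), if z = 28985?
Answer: √23735 ≈ 154.06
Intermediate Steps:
B = -5250
√(z + B) = √(28985 - 5250) = √23735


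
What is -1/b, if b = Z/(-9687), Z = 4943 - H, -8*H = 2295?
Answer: 77496/41839 ≈ 1.8522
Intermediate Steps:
H = -2295/8 (H = -⅛*2295 = -2295/8 ≈ -286.88)
Z = 41839/8 (Z = 4943 - 1*(-2295/8) = 4943 + 2295/8 = 41839/8 ≈ 5229.9)
b = -41839/77496 (b = (41839/8)/(-9687) = (41839/8)*(-1/9687) = -41839/77496 ≈ -0.53989)
-1/b = -1/(-41839/77496) = -1*(-77496/41839) = 77496/41839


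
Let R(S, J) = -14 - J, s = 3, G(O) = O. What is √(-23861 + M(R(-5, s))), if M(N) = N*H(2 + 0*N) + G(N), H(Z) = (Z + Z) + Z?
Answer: 2*I*√5995 ≈ 154.85*I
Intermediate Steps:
H(Z) = 3*Z (H(Z) = 2*Z + Z = 3*Z)
M(N) = 7*N (M(N) = N*(3*(2 + 0*N)) + N = N*(3*(2 + 0)) + N = N*(3*2) + N = N*6 + N = 6*N + N = 7*N)
√(-23861 + M(R(-5, s))) = √(-23861 + 7*(-14 - 1*3)) = √(-23861 + 7*(-14 - 3)) = √(-23861 + 7*(-17)) = √(-23861 - 119) = √(-23980) = 2*I*√5995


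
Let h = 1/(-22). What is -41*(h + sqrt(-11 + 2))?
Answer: 41/22 - 123*I ≈ 1.8636 - 123.0*I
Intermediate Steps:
h = -1/22 ≈ -0.045455
-41*(h + sqrt(-11 + 2)) = -41*(-1/22 + sqrt(-11 + 2)) = -41*(-1/22 + sqrt(-9)) = -41*(-1/22 + 3*I) = 41/22 - 123*I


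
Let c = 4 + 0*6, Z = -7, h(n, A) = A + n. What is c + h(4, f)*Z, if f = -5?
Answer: 11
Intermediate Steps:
c = 4 (c = 4 + 0 = 4)
c + h(4, f)*Z = 4 + (-5 + 4)*(-7) = 4 - 1*(-7) = 4 + 7 = 11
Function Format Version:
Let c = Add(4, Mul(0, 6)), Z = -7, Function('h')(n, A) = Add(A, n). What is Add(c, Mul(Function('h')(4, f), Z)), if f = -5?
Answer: 11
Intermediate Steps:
c = 4 (c = Add(4, 0) = 4)
Add(c, Mul(Function('h')(4, f), Z)) = Add(4, Mul(Add(-5, 4), -7)) = Add(4, Mul(-1, -7)) = Add(4, 7) = 11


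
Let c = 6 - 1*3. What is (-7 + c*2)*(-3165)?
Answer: 3165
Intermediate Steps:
c = 3 (c = 6 - 3 = 3)
(-7 + c*2)*(-3165) = (-7 + 3*2)*(-3165) = (-7 + 6)*(-3165) = -1*(-3165) = 3165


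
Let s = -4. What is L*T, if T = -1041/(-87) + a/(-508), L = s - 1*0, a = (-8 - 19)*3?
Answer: -178625/3683 ≈ -48.500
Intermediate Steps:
a = -81 (a = -27*3 = -81)
L = -4 (L = -4 - 1*0 = -4 + 0 = -4)
T = 178625/14732 (T = -1041/(-87) - 81/(-508) = -1041*(-1/87) - 81*(-1/508) = 347/29 + 81/508 = 178625/14732 ≈ 12.125)
L*T = -4*178625/14732 = -178625/3683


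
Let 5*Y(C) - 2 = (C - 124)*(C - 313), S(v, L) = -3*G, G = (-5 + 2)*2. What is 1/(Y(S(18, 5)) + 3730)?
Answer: 5/49922 ≈ 0.00010016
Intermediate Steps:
G = -6 (G = -3*2 = -6)
S(v, L) = 18 (S(v, L) = -3*(-6) = 18)
Y(C) = ⅖ + (-313 + C)*(-124 + C)/5 (Y(C) = ⅖ + ((C - 124)*(C - 313))/5 = ⅖ + ((-124 + C)*(-313 + C))/5 = ⅖ + ((-313 + C)*(-124 + C))/5 = ⅖ + (-313 + C)*(-124 + C)/5)
1/(Y(S(18, 5)) + 3730) = 1/((38814/5 - 437/5*18 + (⅕)*18²) + 3730) = 1/((38814/5 - 7866/5 + (⅕)*324) + 3730) = 1/((38814/5 - 7866/5 + 324/5) + 3730) = 1/(31272/5 + 3730) = 1/(49922/5) = 5/49922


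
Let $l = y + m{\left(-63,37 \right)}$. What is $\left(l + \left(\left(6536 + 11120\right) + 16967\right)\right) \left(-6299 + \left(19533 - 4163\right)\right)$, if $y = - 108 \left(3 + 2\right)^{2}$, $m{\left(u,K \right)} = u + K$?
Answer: $289337687$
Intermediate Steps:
$m{\left(u,K \right)} = K + u$
$y = -2700$ ($y = - 108 \cdot 5^{2} = \left(-108\right) 25 = -2700$)
$l = -2726$ ($l = -2700 + \left(37 - 63\right) = -2700 - 26 = -2726$)
$\left(l + \left(\left(6536 + 11120\right) + 16967\right)\right) \left(-6299 + \left(19533 - 4163\right)\right) = \left(-2726 + \left(\left(6536 + 11120\right) + 16967\right)\right) \left(-6299 + \left(19533 - 4163\right)\right) = \left(-2726 + \left(17656 + 16967\right)\right) \left(-6299 + 15370\right) = \left(-2726 + 34623\right) 9071 = 31897 \cdot 9071 = 289337687$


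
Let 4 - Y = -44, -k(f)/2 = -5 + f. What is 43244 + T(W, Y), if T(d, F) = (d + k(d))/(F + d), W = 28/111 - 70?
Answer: 52191082/1207 ≈ 43240.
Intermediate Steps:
W = -7742/111 (W = 28*(1/111) - 70 = 28/111 - 70 = -7742/111 ≈ -69.748)
k(f) = 10 - 2*f (k(f) = -2*(-5 + f) = 10 - 2*f)
Y = 48 (Y = 4 - 1*(-44) = 4 + 44 = 48)
T(d, F) = (10 - d)/(F + d) (T(d, F) = (d + (10 - 2*d))/(F + d) = (10 - d)/(F + d))
43244 + T(W, Y) = 43244 + (10 - 1*(-7742/111))/(48 - 7742/111) = 43244 + (10 + 7742/111)/(-2414/111) = 43244 - 111/2414*8852/111 = 43244 - 4426/1207 = 52191082/1207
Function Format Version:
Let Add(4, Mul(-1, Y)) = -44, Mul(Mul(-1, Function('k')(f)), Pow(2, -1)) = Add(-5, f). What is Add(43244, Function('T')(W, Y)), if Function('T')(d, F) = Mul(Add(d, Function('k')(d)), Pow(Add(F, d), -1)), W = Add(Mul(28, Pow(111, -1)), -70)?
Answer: Rational(52191082, 1207) ≈ 43240.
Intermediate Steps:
W = Rational(-7742, 111) (W = Add(Mul(28, Rational(1, 111)), -70) = Add(Rational(28, 111), -70) = Rational(-7742, 111) ≈ -69.748)
Function('k')(f) = Add(10, Mul(-2, f)) (Function('k')(f) = Mul(-2, Add(-5, f)) = Add(10, Mul(-2, f)))
Y = 48 (Y = Add(4, Mul(-1, -44)) = Add(4, 44) = 48)
Function('T')(d, F) = Mul(Pow(Add(F, d), -1), Add(10, Mul(-1, d))) (Function('T')(d, F) = Mul(Add(d, Add(10, Mul(-2, d))), Pow(Add(F, d), -1)) = Mul(Add(10, Mul(-1, d)), Pow(Add(F, d), -1)) = Mul(Pow(Add(F, d), -1), Add(10, Mul(-1, d))))
Add(43244, Function('T')(W, Y)) = Add(43244, Mul(Pow(Add(48, Rational(-7742, 111)), -1), Add(10, Mul(-1, Rational(-7742, 111))))) = Add(43244, Mul(Pow(Rational(-2414, 111), -1), Add(10, Rational(7742, 111)))) = Add(43244, Mul(Rational(-111, 2414), Rational(8852, 111))) = Add(43244, Rational(-4426, 1207)) = Rational(52191082, 1207)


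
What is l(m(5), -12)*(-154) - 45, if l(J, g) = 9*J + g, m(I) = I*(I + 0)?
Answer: -32847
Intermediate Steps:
m(I) = I² (m(I) = I*I = I²)
l(J, g) = g + 9*J
l(m(5), -12)*(-154) - 45 = (-12 + 9*5²)*(-154) - 45 = (-12 + 9*25)*(-154) - 45 = (-12 + 225)*(-154) - 45 = 213*(-154) - 45 = -32802 - 45 = -32847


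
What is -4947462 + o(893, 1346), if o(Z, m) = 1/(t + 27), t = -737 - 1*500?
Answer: -5986429021/1210 ≈ -4.9475e+6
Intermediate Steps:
t = -1237 (t = -737 - 500 = -1237)
o(Z, m) = -1/1210 (o(Z, m) = 1/(-1237 + 27) = 1/(-1210) = -1/1210)
-4947462 + o(893, 1346) = -4947462 - 1/1210 = -5986429021/1210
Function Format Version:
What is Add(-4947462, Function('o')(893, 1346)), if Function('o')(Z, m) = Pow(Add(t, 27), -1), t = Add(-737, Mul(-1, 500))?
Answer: Rational(-5986429021, 1210) ≈ -4.9475e+6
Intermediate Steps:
t = -1237 (t = Add(-737, -500) = -1237)
Function('o')(Z, m) = Rational(-1, 1210) (Function('o')(Z, m) = Pow(Add(-1237, 27), -1) = Pow(-1210, -1) = Rational(-1, 1210))
Add(-4947462, Function('o')(893, 1346)) = Add(-4947462, Rational(-1, 1210)) = Rational(-5986429021, 1210)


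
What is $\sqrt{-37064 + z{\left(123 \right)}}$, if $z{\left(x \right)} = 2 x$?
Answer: $i \sqrt{36818} \approx 191.88 i$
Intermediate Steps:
$\sqrt{-37064 + z{\left(123 \right)}} = \sqrt{-37064 + 2 \cdot 123} = \sqrt{-37064 + 246} = \sqrt{-36818} = i \sqrt{36818}$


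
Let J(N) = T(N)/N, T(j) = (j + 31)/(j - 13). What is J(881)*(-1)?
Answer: -228/191177 ≈ -0.0011926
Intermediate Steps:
T(j) = (31 + j)/(-13 + j)
J(N) = (31 + N)/(N*(-13 + N)) (J(N) = ((31 + N)/(-13 + N))/N = (31 + N)/(N*(-13 + N)))
J(881)*(-1) = ((31 + 881)/(881*(-13 + 881)))*(-1) = ((1/881)*912/868)*(-1) = ((1/881)*(1/868)*912)*(-1) = (228/191177)*(-1) = -228/191177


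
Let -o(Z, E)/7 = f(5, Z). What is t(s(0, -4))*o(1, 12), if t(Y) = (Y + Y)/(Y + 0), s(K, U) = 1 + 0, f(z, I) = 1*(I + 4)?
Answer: -70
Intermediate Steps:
f(z, I) = 4 + I (f(z, I) = 1*(4 + I) = 4 + I)
s(K, U) = 1
t(Y) = 2 (t(Y) = (2*Y)/Y = 2)
o(Z, E) = -28 - 7*Z (o(Z, E) = -7*(4 + Z) = -28 - 7*Z)
t(s(0, -4))*o(1, 12) = 2*(-28 - 7*1) = 2*(-28 - 7) = 2*(-35) = -70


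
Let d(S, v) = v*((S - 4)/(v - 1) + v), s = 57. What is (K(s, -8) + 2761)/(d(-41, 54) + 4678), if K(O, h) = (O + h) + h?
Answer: 74253/200026 ≈ 0.37122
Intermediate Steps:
d(S, v) = v*(v + (-4 + S)/(-1 + v)) (d(S, v) = v*((-4 + S)/(-1 + v) + v) = v*(v + (-4 + S)/(-1 + v)))
K(O, h) = O + 2*h
(K(s, -8) + 2761)/(d(-41, 54) + 4678) = ((57 + 2*(-8)) + 2761)/(54*(-4 - 41 + 54² - 1*54)/(-1 + 54) + 4678) = ((57 - 16) + 2761)/(54*(-4 - 41 + 2916 - 54)/53 + 4678) = (41 + 2761)/(54*(1/53)*2817 + 4678) = 2802/(152118/53 + 4678) = 2802/(400052/53) = 2802*(53/400052) = 74253/200026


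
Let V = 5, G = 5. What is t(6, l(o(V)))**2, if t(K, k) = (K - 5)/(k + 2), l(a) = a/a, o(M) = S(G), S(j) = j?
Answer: 1/9 ≈ 0.11111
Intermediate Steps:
o(M) = 5
l(a) = 1
t(K, k) = (-5 + K)/(2 + k)
t(6, l(o(V)))**2 = ((-5 + 6)/(2 + 1))**2 = (1/3)**2 = 1/9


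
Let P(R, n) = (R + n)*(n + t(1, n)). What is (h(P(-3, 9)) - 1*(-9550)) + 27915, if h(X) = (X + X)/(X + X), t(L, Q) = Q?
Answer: 37466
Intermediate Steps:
P(R, n) = 2*n*(R + n) (P(R, n) = (R + n)*(n + n) = (R + n)*(2*n) = 2*n*(R + n))
h(X) = 1 (h(X) = (2*X)/((2*X)) = (2*X)*(1/(2*X)) = 1)
(h(P(-3, 9)) - 1*(-9550)) + 27915 = (1 - 1*(-9550)) + 27915 = (1 + 9550) + 27915 = 9551 + 27915 = 37466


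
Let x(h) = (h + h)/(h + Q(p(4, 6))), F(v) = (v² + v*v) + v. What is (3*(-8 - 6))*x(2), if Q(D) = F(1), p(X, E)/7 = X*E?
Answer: -168/5 ≈ -33.600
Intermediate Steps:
p(X, E) = 7*E*X (p(X, E) = 7*(X*E) = 7*(E*X) = 7*E*X)
F(v) = v + 2*v² (F(v) = (v² + v²) + v = 2*v² + v = v + 2*v²)
Q(D) = 3 (Q(D) = 1*(1 + 2*1) = 1*(1 + 2) = 1*3 = 3)
x(h) = 2*h/(3 + h) (x(h) = (h + h)/(h + 3) = (2*h)/(3 + h) = 2*h/(3 + h))
(3*(-8 - 6))*x(2) = (3*(-8 - 6))*(2*2/(3 + 2)) = (3*(-14))*(2*2/5) = -84*2/5 = -42*⅘ = -168/5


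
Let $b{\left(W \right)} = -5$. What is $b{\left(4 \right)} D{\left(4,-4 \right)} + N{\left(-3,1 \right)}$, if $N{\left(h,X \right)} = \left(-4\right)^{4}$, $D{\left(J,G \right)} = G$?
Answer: $276$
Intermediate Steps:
$N{\left(h,X \right)} = 256$
$b{\left(4 \right)} D{\left(4,-4 \right)} + N{\left(-3,1 \right)} = \left(-5\right) \left(-4\right) + 256 = 20 + 256 = 276$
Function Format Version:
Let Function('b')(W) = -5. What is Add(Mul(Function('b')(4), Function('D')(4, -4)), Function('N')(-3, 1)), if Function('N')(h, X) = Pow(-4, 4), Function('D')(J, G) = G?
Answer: 276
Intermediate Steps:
Function('N')(h, X) = 256
Add(Mul(Function('b')(4), Function('D')(4, -4)), Function('N')(-3, 1)) = Add(Mul(-5, -4), 256) = Add(20, 256) = 276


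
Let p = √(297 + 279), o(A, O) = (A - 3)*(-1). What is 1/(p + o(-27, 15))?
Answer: 1/54 ≈ 0.018519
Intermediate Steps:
o(A, O) = 3 - A (o(A, O) = (-3 + A)*(-1) = 3 - A)
p = 24 (p = √576 = 24)
1/(p + o(-27, 15)) = 1/(24 + (3 - 1*(-27))) = 1/(24 + (3 + 27)) = 1/(24 + 30) = 1/54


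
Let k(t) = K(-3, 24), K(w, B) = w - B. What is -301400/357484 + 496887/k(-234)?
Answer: -14803107509/804339 ≈ -18404.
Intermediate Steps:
k(t) = -27 (k(t) = -3 - 1*24 = -3 - 24 = -27)
-301400/357484 + 496887/k(-234) = -301400/357484 + 496887/(-27) = -301400*1/357484 + 496887*(-1/27) = -75350/89371 - 165629/9 = -14803107509/804339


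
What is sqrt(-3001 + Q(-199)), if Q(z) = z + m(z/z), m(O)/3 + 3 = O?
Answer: I*sqrt(3206) ≈ 56.622*I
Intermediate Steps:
m(O) = -9 + 3*O
Q(z) = -6 + z (Q(z) = z + (-9 + 3*(z/z)) = z + (-9 + 3*1) = z + (-9 + 3) = z - 6 = -6 + z)
sqrt(-3001 + Q(-199)) = sqrt(-3001 + (-6 - 199)) = sqrt(-3001 - 205) = sqrt(-3206) = I*sqrt(3206)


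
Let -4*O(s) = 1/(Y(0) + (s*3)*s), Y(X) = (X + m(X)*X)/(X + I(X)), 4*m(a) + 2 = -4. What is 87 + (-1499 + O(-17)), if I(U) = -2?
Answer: -4896817/3468 ≈ -1412.0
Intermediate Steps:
m(a) = -3/2 (m(a) = -½ + (¼)*(-4) = -½ - 1 = -3/2)
Y(X) = -X/(2*(-2 + X)) (Y(X) = (X - 3*X/2)/(X - 2) = (-X/2)/(-2 + X) = -X/(2*(-2 + X)))
O(s) = -1/(12*s²) (O(s) = -1/(4*(-1*0/(-4 + 2*0) + (s*3)*s)) = -1/(4*(-1*0/(-4 + 0) + (3*s)*s)) = -1/(4*(-1*0/(-4) + 3*s²)) = -1/(4*(-1*0*(-¼) + 3*s²)) = -1/(4*(0 + 3*s²)) = -1/(3*s²)/4 = -1/(12*s²))
87 + (-1499 + O(-17)) = 87 + (-1499 - 1/12/(-17)²) = 87 + (-1499 - 1/12*1/289) = 87 + (-1499 - 1/3468) = 87 - 5198533/3468 = -4896817/3468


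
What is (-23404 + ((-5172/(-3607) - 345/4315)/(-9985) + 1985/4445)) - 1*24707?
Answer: -1329373821347490187/27631646755265 ≈ -48111.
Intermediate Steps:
(-23404 + ((-5172/(-3607) - 345/4315)/(-9985) + 1985/4445)) - 1*24707 = (-23404 + ((-5172*(-1/3607) - 345*1/4315)*(-1/9985) + 1985*(1/4445))) - 24707 = (-23404 + ((5172/3607 - 69/863)*(-1/9985) + 397/889)) - 24707 = (-23404 + ((4214553/3112841)*(-1/9985) + 397/889)) - 24707 = (-23404 + (-4214553/31081717385 + 397/889)) - 24707 = (-23404 + 12335695064228/27631646755265) - 24707 = -646678724965157832/27631646755265 - 24707 = -1329373821347490187/27631646755265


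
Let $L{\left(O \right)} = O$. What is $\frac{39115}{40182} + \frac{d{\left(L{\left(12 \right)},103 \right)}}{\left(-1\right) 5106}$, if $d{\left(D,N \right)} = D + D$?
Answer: $\frac{895301}{924186} \approx 0.96875$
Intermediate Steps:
$d{\left(D,N \right)} = 2 D$
$\frac{39115}{40182} + \frac{d{\left(L{\left(12 \right)},103 \right)}}{\left(-1\right) 5106} = \frac{39115}{40182} + \frac{2 \cdot 12}{\left(-1\right) 5106} = 39115 \cdot \frac{1}{40182} + \frac{24}{-5106} = \frac{39115}{40182} + 24 \left(- \frac{1}{5106}\right) = \frac{39115}{40182} - \frac{4}{851} = \frac{895301}{924186}$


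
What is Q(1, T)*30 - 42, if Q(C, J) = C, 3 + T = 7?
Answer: -12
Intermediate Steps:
T = 4 (T = -3 + 7 = 4)
Q(1, T)*30 - 42 = 1*30 - 42 = 30 - 42 = -12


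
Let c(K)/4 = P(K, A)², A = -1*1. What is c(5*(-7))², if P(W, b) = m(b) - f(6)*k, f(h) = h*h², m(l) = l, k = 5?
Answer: 21848556971536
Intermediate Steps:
f(h) = h³
A = -1
P(W, b) = -1080 + b (P(W, b) = b - 6³*5 = b - 216*5 = b - 1*1080 = b - 1080 = -1080 + b)
c(K) = 4674244 (c(K) = 4*(-1080 - 1)² = 4*(-1081)² = 4*1168561 = 4674244)
c(5*(-7))² = 4674244² = 21848556971536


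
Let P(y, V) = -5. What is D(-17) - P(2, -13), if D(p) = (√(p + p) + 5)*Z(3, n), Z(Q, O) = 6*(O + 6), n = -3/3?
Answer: 155 + 30*I*√34 ≈ 155.0 + 174.93*I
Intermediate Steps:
n = -1 (n = -3*⅓ = -1)
Z(Q, O) = 36 + 6*O (Z(Q, O) = 6*(6 + O) = 36 + 6*O)
D(p) = 150 + 30*√2*√p (D(p) = (√(p + p) + 5)*(36 + 6*(-1)) = (√(2*p) + 5)*(36 - 6) = (√2*√p + 5)*30 = (5 + √2*√p)*30 = 150 + 30*√2*√p)
D(-17) - P(2, -13) = (150 + 30*√2*√(-17)) - 1*(-5) = (150 + 30*√2*(I*√17)) + 5 = (150 + 30*I*√34) + 5 = 155 + 30*I*√34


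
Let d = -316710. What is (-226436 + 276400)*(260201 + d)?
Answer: -2823415676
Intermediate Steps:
(-226436 + 276400)*(260201 + d) = (-226436 + 276400)*(260201 - 316710) = 49964*(-56509) = -2823415676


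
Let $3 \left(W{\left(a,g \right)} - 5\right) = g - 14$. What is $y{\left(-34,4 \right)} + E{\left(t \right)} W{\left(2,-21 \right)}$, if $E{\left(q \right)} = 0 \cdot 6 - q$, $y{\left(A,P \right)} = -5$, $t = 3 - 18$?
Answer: $-105$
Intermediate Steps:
$t = -15$ ($t = 3 - 18 = -15$)
$W{\left(a,g \right)} = \frac{1}{3} + \frac{g}{3}$ ($W{\left(a,g \right)} = 5 + \frac{g - 14}{3} = 5 + \frac{-14 + g}{3} = 5 + \left(- \frac{14}{3} + \frac{g}{3}\right) = \frac{1}{3} + \frac{g}{3}$)
$E{\left(q \right)} = - q$ ($E{\left(q \right)} = 0 - q = - q$)
$y{\left(-34,4 \right)} + E{\left(t \right)} W{\left(2,-21 \right)} = -5 + \left(-1\right) \left(-15\right) \left(\frac{1}{3} + \frac{1}{3} \left(-21\right)\right) = -5 + 15 \left(\frac{1}{3} - 7\right) = -5 + 15 \left(- \frac{20}{3}\right) = -5 - 100 = -105$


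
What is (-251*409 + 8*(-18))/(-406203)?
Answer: 102803/406203 ≈ 0.25308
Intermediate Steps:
(-251*409 + 8*(-18))/(-406203) = (-102659 - 144)*(-1/406203) = -102803*(-1/406203) = 102803/406203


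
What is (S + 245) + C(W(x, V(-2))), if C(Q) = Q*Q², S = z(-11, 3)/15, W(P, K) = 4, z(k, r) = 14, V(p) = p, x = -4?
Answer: 4649/15 ≈ 309.93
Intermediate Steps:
S = 14/15 ≈ 0.93333
C(Q) = Q³
(S + 245) + C(W(x, V(-2))) = (14/15 + 245) + 4³ = 3689/15 + 64 = 4649/15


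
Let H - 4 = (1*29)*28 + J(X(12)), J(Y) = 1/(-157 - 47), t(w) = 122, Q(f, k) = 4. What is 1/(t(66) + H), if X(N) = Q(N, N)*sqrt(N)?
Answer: 204/191351 ≈ 0.0010661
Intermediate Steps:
X(N) = 4*sqrt(N)
J(Y) = -1/204 (J(Y) = 1/(-204) = -1/204)
H = 166463/204 (H = 4 + ((1*29)*28 - 1/204) = 4 + (29*28 - 1/204) = 4 + (812 - 1/204) = 4 + 165647/204 = 166463/204 ≈ 816.00)
1/(t(66) + H) = 1/(122 + 166463/204) = 1/(191351/204) = 204/191351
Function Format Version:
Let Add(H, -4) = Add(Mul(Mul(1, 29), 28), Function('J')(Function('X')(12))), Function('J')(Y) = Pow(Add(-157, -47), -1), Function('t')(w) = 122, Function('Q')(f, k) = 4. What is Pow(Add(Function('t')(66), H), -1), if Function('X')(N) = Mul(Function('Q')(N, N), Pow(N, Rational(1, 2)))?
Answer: Rational(204, 191351) ≈ 0.0010661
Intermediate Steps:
Function('X')(N) = Mul(4, Pow(N, Rational(1, 2)))
Function('J')(Y) = Rational(-1, 204) (Function('J')(Y) = Pow(-204, -1) = Rational(-1, 204))
H = Rational(166463, 204) (H = Add(4, Add(Mul(Mul(1, 29), 28), Rational(-1, 204))) = Add(4, Add(Mul(29, 28), Rational(-1, 204))) = Add(4, Add(812, Rational(-1, 204))) = Add(4, Rational(165647, 204)) = Rational(166463, 204) ≈ 816.00)
Pow(Add(Function('t')(66), H), -1) = Pow(Add(122, Rational(166463, 204)), -1) = Pow(Rational(191351, 204), -1) = Rational(204, 191351)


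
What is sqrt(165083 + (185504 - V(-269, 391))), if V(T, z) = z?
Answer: 2*sqrt(87549) ≈ 591.77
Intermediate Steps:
sqrt(165083 + (185504 - V(-269, 391))) = sqrt(165083 + (185504 - 1*391)) = sqrt(165083 + (185504 - 391)) = sqrt(165083 + 185113) = sqrt(350196) = 2*sqrt(87549)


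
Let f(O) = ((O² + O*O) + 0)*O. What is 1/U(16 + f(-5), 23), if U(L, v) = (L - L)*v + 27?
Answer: 1/27 ≈ 0.037037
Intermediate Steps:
f(O) = 2*O³ (f(O) = ((O² + O²) + 0)*O = (2*O² + 0)*O = (2*O²)*O = 2*O³)
U(L, v) = 27 (U(L, v) = 0*v + 27 = 0 + 27 = 27)
1/U(16 + f(-5), 23) = 1/27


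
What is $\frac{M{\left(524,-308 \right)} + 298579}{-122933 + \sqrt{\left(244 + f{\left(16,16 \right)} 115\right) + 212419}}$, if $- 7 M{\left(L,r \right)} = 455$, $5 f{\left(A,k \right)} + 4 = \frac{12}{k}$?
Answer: $- \frac{146788886248}{60449239603} - \frac{597028 \sqrt{850353}}{60449239603} \approx -2.4374$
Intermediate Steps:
$f{\left(A,k \right)} = - \frac{4}{5} + \frac{12}{5 k}$ ($f{\left(A,k \right)} = - \frac{4}{5} + \frac{12 \frac{1}{k}}{5} = - \frac{4}{5} + \frac{12}{5 k}$)
$M{\left(L,r \right)} = -65$ ($M{\left(L,r \right)} = \left(- \frac{1}{7}\right) 455 = -65$)
$\frac{M{\left(524,-308 \right)} + 298579}{-122933 + \sqrt{\left(244 + f{\left(16,16 \right)} 115\right) + 212419}} = \frac{-65 + 298579}{-122933 + \sqrt{\left(244 + \frac{4 \left(3 - 16\right)}{5 \cdot 16} \cdot 115\right) + 212419}} = \frac{298514}{-122933 + \sqrt{\left(244 + \frac{4}{5} \cdot \frac{1}{16} \left(3 - 16\right) 115\right) + 212419}} = \frac{298514}{-122933 + \sqrt{\left(244 + \frac{4}{5} \cdot \frac{1}{16} \left(-13\right) 115\right) + 212419}} = \frac{298514}{-122933 + \sqrt{\left(244 - \frac{299}{4}\right) + 212419}} = \frac{298514}{-122933 + \sqrt{\frac{677}{4} + 212419}} = \frac{298514}{-122933 + \sqrt{\frac{850353}{4}}} = \frac{298514}{-122933 + \frac{\sqrt{850353}}{2}}$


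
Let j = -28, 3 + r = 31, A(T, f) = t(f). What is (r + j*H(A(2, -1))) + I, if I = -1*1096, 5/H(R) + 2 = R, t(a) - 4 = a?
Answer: -1208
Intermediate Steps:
t(a) = 4 + a
A(T, f) = 4 + f
H(R) = 5/(-2 + R)
r = 28 (r = -3 + 31 = 28)
I = -1096
(r + j*H(A(2, -1))) + I = (28 - 140/(-2 + (4 - 1))) - 1096 = (28 - 140/(-2 + 3)) - 1096 = (28 - 140/1) - 1096 = (28 - 140) - 1096 = -112 - 1096 = -1208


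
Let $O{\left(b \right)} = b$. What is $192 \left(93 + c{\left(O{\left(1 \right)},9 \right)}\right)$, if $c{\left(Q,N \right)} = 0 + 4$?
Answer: $18624$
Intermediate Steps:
$c{\left(Q,N \right)} = 4$
$192 \left(93 + c{\left(O{\left(1 \right)},9 \right)}\right) = 192 \left(93 + 4\right) = 192 \cdot 97 = 18624$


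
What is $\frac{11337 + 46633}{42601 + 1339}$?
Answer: $\frac{5797}{4394} \approx 1.3193$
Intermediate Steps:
$\frac{11337 + 46633}{42601 + 1339} = \frac{57970}{43940} = 57970 \cdot \frac{1}{43940} = \frac{5797}{4394}$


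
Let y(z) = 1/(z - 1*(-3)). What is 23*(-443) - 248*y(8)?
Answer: -112327/11 ≈ -10212.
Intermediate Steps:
y(z) = 1/(3 + z) (y(z) = 1/(z + 3) = 1/(3 + z))
23*(-443) - 248*y(8) = 23*(-443) - 248/(3 + 8) = -10189 - 248/11 = -112327/11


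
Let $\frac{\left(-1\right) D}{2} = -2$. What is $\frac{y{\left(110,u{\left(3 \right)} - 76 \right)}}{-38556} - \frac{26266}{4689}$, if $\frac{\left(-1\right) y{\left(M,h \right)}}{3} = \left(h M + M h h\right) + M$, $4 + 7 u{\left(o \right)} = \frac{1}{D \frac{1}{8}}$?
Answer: $\frac{7146494609}{164049354} \approx 43.563$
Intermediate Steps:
$D = 4$ ($D = \left(-2\right) \left(-2\right) = 4$)
$u{\left(o \right)} = - \frac{2}{7}$ ($u{\left(o \right)} = - \frac{4}{7} + \frac{1}{7 \cdot \frac{4}{8}} = - \frac{4}{7} + \frac{1}{7 \cdot 4 \cdot \frac{1}{8}} = - \frac{4}{7} + \frac{\frac{1}{\frac{1}{2}}}{7} = - \frac{4}{7} + \frac{1}{7} \cdot 2 = - \frac{4}{7} + \frac{2}{7} = - \frac{2}{7}$)
$y{\left(M,h \right)} = - 3 M - 3 M h - 3 M h^{2}$ ($y{\left(M,h \right)} = - 3 \left(\left(h M + M h h\right) + M\right) = - 3 \left(\left(M h + M h^{2}\right) + M\right) = - 3 \left(M + M h + M h^{2}\right) = - 3 M - 3 M h - 3 M h^{2}$)
$\frac{y{\left(110,u{\left(3 \right)} - 76 \right)}}{-38556} - \frac{26266}{4689} = \frac{\left(-3\right) 110 \left(1 - \frac{534}{7} + \left(- \frac{2}{7} - 76\right)^{2}\right)}{-38556} - \frac{26266}{4689} = \left(-3\right) 110 \left(1 - \frac{534}{7} + \left(- \frac{2}{7} - 76\right)^{2}\right) \left(- \frac{1}{38556}\right) - \frac{26266}{4689} = \left(-3\right) 110 \left(1 - \frac{534}{7} + \left(- \frac{534}{7}\right)^{2}\right) \left(- \frac{1}{38556}\right) - \frac{26266}{4689} = \left(-3\right) 110 \left(1 - \frac{534}{7} + \frac{285156}{49}\right) \left(- \frac{1}{38556}\right) - \frac{26266}{4689} = \left(-3\right) 110 \cdot \frac{281467}{49} \left(- \frac{1}{38556}\right) - \frac{26266}{4689} = \left(- \frac{92884110}{49}\right) \left(- \frac{1}{38556}\right) - \frac{26266}{4689} = \frac{15480685}{314874} - \frac{26266}{4689} = \frac{7146494609}{164049354}$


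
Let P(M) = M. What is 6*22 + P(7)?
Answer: 139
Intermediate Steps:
6*22 + P(7) = 6*22 + 7 = 132 + 7 = 139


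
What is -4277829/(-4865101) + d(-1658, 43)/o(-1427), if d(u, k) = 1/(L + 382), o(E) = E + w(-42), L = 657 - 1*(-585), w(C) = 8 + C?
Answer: 10149846001355/11543249999064 ≈ 0.87929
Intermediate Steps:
L = 1242 (L = 657 + 585 = 1242)
o(E) = -34 + E (o(E) = E + (8 - 42) = E - 34 = -34 + E)
d(u, k) = 1/1624 (d(u, k) = 1/(1242 + 382) = 1/1624)
-4277829/(-4865101) + d(-1658, 43)/o(-1427) = -4277829/(-4865101) + 1/(1624*(-34 - 1427)) = -4277829*(-1/4865101) + (1/1624)/(-1461) = 4277829/4865101 + (1/1624)*(-1/1461) = 4277829/4865101 - 1/2372664 = 10149846001355/11543249999064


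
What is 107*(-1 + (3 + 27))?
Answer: 3103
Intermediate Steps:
107*(-1 + (3 + 27)) = 107*(-1 + 30) = 107*29 = 3103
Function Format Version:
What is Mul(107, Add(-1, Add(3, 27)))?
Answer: 3103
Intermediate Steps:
Mul(107, Add(-1, Add(3, 27))) = Mul(107, Add(-1, 30)) = Mul(107, 29) = 3103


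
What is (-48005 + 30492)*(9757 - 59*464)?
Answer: 308561547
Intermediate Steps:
(-48005 + 30492)*(9757 - 59*464) = -17513*(9757 - 27376) = -17513*(-17619) = 308561547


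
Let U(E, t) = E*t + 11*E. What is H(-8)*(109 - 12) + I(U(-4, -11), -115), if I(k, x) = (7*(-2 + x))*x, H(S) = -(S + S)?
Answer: 95737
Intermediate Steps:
H(S) = -2*S
U(E, t) = 11*E + E*t
I(k, x) = x*(-14 + 7*x) (I(k, x) = (-14 + 7*x)*x = x*(-14 + 7*x))
H(-8)*(109 - 12) + I(U(-4, -11), -115) = (-2*(-8))*(109 - 12) + 7*(-115)*(-2 - 115) = 16*97 + 7*(-115)*(-117) = 1552 + 94185 = 95737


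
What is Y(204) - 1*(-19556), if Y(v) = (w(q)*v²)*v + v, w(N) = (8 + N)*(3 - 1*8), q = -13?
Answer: 212261360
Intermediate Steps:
w(N) = -40 - 5*N (w(N) = (8 + N)*(3 - 8) = (8 + N)*(-5) = -40 - 5*N)
Y(v) = v + 25*v³ (Y(v) = ((-40 - 5*(-13))*v²)*v + v = ((-40 + 65)*v²)*v + v = (25*v²)*v + v = 25*v³ + v = v + 25*v³)
Y(204) - 1*(-19556) = (204 + 25*204³) - 1*(-19556) = (204 + 25*8489664) + 19556 = (204 + 212241600) + 19556 = 212241804 + 19556 = 212261360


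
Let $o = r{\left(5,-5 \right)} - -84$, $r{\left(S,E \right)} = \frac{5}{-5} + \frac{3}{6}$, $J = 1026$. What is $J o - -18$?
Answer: $85689$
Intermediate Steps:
$r{\left(S,E \right)} = - \frac{1}{2}$ ($r{\left(S,E \right)} = 5 \left(- \frac{1}{5}\right) + 3 \cdot \frac{1}{6} = -1 + \frac{1}{2} = - \frac{1}{2}$)
$o = \frac{167}{2}$ ($o = - \frac{1}{2} - -84 = - \frac{1}{2} + 84 = \frac{167}{2} \approx 83.5$)
$J o - -18 = 1026 \cdot \frac{167}{2} - -18 = 85671 + \left(24 - 6\right) = 85671 + 18 = 85689$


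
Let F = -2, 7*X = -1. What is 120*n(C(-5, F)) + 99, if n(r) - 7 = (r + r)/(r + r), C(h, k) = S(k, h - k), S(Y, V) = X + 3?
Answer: 1059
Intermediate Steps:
X = -1/7 (X = (1/7)*(-1) = -1/7 ≈ -0.14286)
S(Y, V) = 20/7 (S(Y, V) = -1/7 + 3 = 20/7)
C(h, k) = 20/7
n(r) = 8 (n(r) = 7 + (r + r)/(r + r) = 7 + (2*r)/((2*r)) = 7 + (2*r)*(1/(2*r)) = 7 + 1 = 8)
120*n(C(-5, F)) + 99 = 120*8 + 99 = 960 + 99 = 1059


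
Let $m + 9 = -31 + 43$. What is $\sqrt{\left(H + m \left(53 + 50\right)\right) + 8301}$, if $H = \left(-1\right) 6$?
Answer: $6 \sqrt{239} \approx 92.758$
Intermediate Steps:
$H = -6$
$m = 3$ ($m = -9 + \left(-31 + 43\right) = -9 + 12 = 3$)
$\sqrt{\left(H + m \left(53 + 50\right)\right) + 8301} = \sqrt{\left(-6 + 3 \left(53 + 50\right)\right) + 8301} = \sqrt{\left(-6 + 3 \cdot 103\right) + 8301} = \sqrt{\left(-6 + 309\right) + 8301} = \sqrt{303 + 8301} = \sqrt{8604} = 6 \sqrt{239}$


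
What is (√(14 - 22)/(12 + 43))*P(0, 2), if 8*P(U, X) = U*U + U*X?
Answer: 0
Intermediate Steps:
P(U, X) = U²/8 + U*X/8 (P(U, X) = (U*U + U*X)/8 = (U² + U*X)/8 = U²/8 + U*X/8)
(√(14 - 22)/(12 + 43))*P(0, 2) = (√(14 - 22)/(12 + 43))*((⅛)*0*(0 + 2)) = (√(-8)/55)*((⅛)*0*2) = ((2*I*√2)*(1/55))*0 = (2*I*√2/55)*0 = 0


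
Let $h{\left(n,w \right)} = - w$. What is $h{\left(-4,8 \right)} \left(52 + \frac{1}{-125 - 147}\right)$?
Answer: $- \frac{14143}{34} \approx -415.97$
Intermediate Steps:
$h{\left(-4,8 \right)} \left(52 + \frac{1}{-125 - 147}\right) = \left(-1\right) 8 \left(52 + \frac{1}{-125 - 147}\right) = - 8 \left(52 + \frac{1}{-272}\right) = - 8 \left(52 - \frac{1}{272}\right) = \left(-8\right) \frac{14143}{272} = - \frac{14143}{34}$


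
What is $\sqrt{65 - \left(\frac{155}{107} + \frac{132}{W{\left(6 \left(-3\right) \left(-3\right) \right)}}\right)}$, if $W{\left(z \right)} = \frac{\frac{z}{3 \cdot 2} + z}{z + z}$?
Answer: $\frac{4 i \sqrt{5705882}}{749} \approx 12.757 i$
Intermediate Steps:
$W{\left(z \right)} = \frac{7}{12}$ ($W{\left(z \right)} = \frac{\frac{z}{6} + z}{2 z} = \left(z \frac{1}{6} + z\right) \frac{1}{2 z} = \left(\frac{z}{6} + z\right) \frac{1}{2 z} = \frac{7 z}{6} \frac{1}{2 z} = \frac{7}{12}$)
$\sqrt{65 - \left(\frac{155}{107} + \frac{132}{W{\left(6 \left(-3\right) \left(-3\right) \right)}}\right)} = \sqrt{65 - \left(\frac{155}{107} + \frac{1584}{7}\right)} = \sqrt{65 - \frac{170573}{749}} = \sqrt{- \frac{121888}{749}} = \frac{4 i \sqrt{5705882}}{749}$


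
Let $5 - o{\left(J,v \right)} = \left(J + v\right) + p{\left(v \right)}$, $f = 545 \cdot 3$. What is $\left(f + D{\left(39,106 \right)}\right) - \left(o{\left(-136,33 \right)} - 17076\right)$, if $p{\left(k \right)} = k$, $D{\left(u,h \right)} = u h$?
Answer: $22770$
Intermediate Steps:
$f = 1635$
$D{\left(u,h \right)} = h u$
$o{\left(J,v \right)} = 5 - J - 2 v$ ($o{\left(J,v \right)} = 5 - \left(\left(J + v\right) + v\right) = 5 - \left(J + 2 v\right) = 5 - J - 2 v$)
$\left(f + D{\left(39,106 \right)}\right) - \left(o{\left(-136,33 \right)} - 17076\right) = \left(1635 + 106 \cdot 39\right) - \left(\left(5 - -136 - 66\right) - 17076\right) = \left(1635 + 4134\right) - \left(\left(5 + 136 - 66\right) - 17076\right) = 5769 - \left(75 - 17076\right) = 5769 - -17001 = 5769 + 17001 = 22770$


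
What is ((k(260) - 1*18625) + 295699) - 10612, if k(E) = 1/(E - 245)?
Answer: 3996931/15 ≈ 2.6646e+5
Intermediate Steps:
k(E) = 1/(-245 + E)
((k(260) - 1*18625) + 295699) - 10612 = ((1/(-245 + 260) - 1*18625) + 295699) - 10612 = ((1/15 - 18625) + 295699) - 10612 = (-279374/15 + 295699) - 10612 = 4156111/15 - 10612 = 3996931/15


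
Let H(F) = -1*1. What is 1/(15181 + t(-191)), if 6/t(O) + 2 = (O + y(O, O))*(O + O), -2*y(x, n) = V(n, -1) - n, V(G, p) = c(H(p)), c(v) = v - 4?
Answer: 18081/274487662 ≈ 6.5872e-5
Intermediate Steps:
H(F) = -1
c(v) = -4 + v
V(G, p) = -5 (V(G, p) = -4 - 1 = -5)
y(x, n) = 5/2 + n/2 (y(x, n) = -(-5 - n)/2 = 5/2 + n/2)
t(O) = 6/(-2 + 2*O*(5/2 + 3*O/2)) (t(O) = 6/(-2 + (O + (5/2 + O/2))*(O + O)) = 6/(-2 + (5/2 + 3*O/2)*(2*O)) = 6/(-2 + 2*O*(5/2 + 3*O/2)))
1/(15181 + t(-191)) = 1/(15181 + 6/(-2 + 3*(-191)**2 + 5*(-191))) = 1/(15181 + 6/(-2 + 3*36481 - 955)) = 1/(15181 + 6/(-2 + 109443 - 955)) = 1/(15181 + 6/108486) = 1/(15181 + 6*(1/108486)) = 1/(15181 + 1/18081) = 1/(274487662/18081) = 18081/274487662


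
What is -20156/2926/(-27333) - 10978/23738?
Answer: -19943227159/43147245141 ≈ -0.46221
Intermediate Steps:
-20156/2926/(-27333) - 10978/23738 = -20156*1/2926*(-1/27333) - 10978*1/23738 = -10078/1463*(-1/27333) - 499/1079 = 10078/39988179 - 499/1079 = -19943227159/43147245141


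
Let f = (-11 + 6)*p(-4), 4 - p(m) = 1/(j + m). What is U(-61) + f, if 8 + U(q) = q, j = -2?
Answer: -539/6 ≈ -89.833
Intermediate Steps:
U(q) = -8 + q
p(m) = 4 - 1/(-2 + m)
f = -125/6 (f = (-11 + 6)*((-9 + 4*(-4))/(-2 - 4)) = -5*(-9 - 16)/(-6) = -(-5)*(-25)/6 = -5*25/6 = -125/6 ≈ -20.833)
U(-61) + f = (-8 - 61) - 125/6 = -69 - 125/6 = -539/6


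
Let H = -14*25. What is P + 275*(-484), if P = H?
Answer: -133450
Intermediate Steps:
H = -350
P = -350
P + 275*(-484) = -350 + 275*(-484) = -350 - 133100 = -133450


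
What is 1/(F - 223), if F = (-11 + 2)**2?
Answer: -1/142 ≈ -0.0070423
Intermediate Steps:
F = 81 (F = (-9)**2 = 81)
1/(F - 223) = 1/(81 - 223) = 1/(-142) = -1/142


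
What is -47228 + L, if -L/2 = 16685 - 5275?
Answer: -70048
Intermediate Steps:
L = -22820 (L = -2*(16685 - 5275) = -2*11410 = -22820)
-47228 + L = -47228 - 22820 = -70048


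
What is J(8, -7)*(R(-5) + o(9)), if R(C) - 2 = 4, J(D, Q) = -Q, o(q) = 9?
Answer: 105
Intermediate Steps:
R(C) = 6 (R(C) = 2 + 4 = 6)
J(8, -7)*(R(-5) + o(9)) = (-1*(-7))*(6 + 9) = 7*15 = 105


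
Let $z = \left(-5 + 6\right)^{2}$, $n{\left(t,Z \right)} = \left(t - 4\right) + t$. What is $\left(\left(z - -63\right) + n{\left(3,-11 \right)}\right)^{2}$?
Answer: $4356$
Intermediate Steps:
$n{\left(t,Z \right)} = -4 + 2 t$ ($n{\left(t,Z \right)} = \left(-4 + t\right) + t = -4 + 2 t$)
$z = 1$ ($z = 1^{2} = 1$)
$\left(\left(z - -63\right) + n{\left(3,-11 \right)}\right)^{2} = \left(\left(1 - -63\right) + \left(-4 + 2 \cdot 3\right)\right)^{2} = \left(\left(1 + 63\right) + \left(-4 + 6\right)\right)^{2} = \left(64 + 2\right)^{2} = 66^{2} = 4356$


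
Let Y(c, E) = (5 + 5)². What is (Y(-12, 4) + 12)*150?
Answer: 16800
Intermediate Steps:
Y(c, E) = 100 (Y(c, E) = 10² = 100)
(Y(-12, 4) + 12)*150 = (100 + 12)*150 = 112*150 = 16800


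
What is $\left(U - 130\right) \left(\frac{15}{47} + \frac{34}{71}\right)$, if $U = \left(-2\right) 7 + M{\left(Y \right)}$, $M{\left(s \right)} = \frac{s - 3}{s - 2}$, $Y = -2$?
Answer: $- \frac{1520573}{13348} \approx -113.92$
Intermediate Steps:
$M{\left(s \right)} = \frac{-3 + s}{-2 + s}$
$U = - \frac{51}{4}$ ($U = \left(-2\right) 7 + \frac{-3 - 2}{-2 - 2} = -14 + \frac{1}{-4} \left(-5\right) = -14 - - \frac{5}{4} = -14 + \frac{5}{4} = - \frac{51}{4} \approx -12.75$)
$\left(U - 130\right) \left(\frac{15}{47} + \frac{34}{71}\right) = \left(- \frac{51}{4} - 130\right) \left(\frac{15}{47} + \frac{34}{71}\right) = - \frac{571 \left(15 \cdot \frac{1}{47} + 34 \cdot \frac{1}{71}\right)}{4} = - \frac{571 \left(\frac{15}{47} + \frac{34}{71}\right)}{4} = \left(- \frac{571}{4}\right) \frac{2663}{3337} = - \frac{1520573}{13348}$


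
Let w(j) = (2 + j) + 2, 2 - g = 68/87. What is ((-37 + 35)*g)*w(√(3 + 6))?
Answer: -1484/87 ≈ -17.057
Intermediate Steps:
g = 106/87 (g = 2 - 68/87 = 106/87 ≈ 1.2184)
w(j) = 4 + j
((-37 + 35)*g)*w(√(3 + 6)) = ((-37 + 35)*(106/87))*(4 + √(3 + 6)) = (-2*106/87)*(4 + √9) = -212*(4 + 3)/87 = -212/87*7 = -1484/87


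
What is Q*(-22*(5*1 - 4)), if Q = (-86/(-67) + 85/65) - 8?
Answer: 103642/871 ≈ 118.99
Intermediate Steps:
Q = -4711/871 (Q = (-86*(-1/67) + 85*(1/65)) - 8 = (86/67 + 17/13) - 8 = 2257/871 - 8 = -4711/871 ≈ -5.4087)
Q*(-22*(5*1 - 4)) = -(-103642)*(5*1 - 4)/871 = -(-103642)*(5 - 4)/871 = -(-103642)/871 = -4711/871*(-22) = 103642/871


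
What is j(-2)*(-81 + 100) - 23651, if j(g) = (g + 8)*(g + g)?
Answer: -24107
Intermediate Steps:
j(g) = 2*g*(8 + g) (j(g) = (8 + g)*(2*g) = 2*g*(8 + g))
j(-2)*(-81 + 100) - 23651 = (2*(-2)*(8 - 2))*(-81 + 100) - 23651 = (2*(-2)*6)*19 - 23651 = -24*19 - 23651 = -456 - 23651 = -24107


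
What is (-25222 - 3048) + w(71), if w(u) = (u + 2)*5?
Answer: -27905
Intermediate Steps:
w(u) = 10 + 5*u (w(u) = (2 + u)*5 = 10 + 5*u)
(-25222 - 3048) + w(71) = (-25222 - 3048) + (10 + 5*71) = -28270 + (10 + 355) = -28270 + 365 = -27905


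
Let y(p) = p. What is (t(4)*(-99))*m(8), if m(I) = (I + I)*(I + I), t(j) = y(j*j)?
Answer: -405504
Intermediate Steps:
t(j) = j**2 (t(j) = j*j = j**2)
m(I) = 4*I**2 (m(I) = (2*I)*(2*I) = 4*I**2)
(t(4)*(-99))*m(8) = (4**2*(-99))*(4*8**2) = (16*(-99))*(4*64) = -1584*256 = -405504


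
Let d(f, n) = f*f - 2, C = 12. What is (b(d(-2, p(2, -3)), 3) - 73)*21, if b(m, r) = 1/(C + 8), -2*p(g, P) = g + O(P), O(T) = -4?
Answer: -30639/20 ≈ -1531.9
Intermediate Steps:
p(g, P) = 2 - g/2 (p(g, P) = -(g - 4)/2 = -(-4 + g)/2 = 2 - g/2)
d(f, n) = -2 + f² (d(f, n) = f² - 2 = -2 + f²)
b(m, r) = 1/20 (b(m, r) = 1/(12 + 8) = 1/20)
(b(d(-2, p(2, -3)), 3) - 73)*21 = (1/20 - 73)*21 = -1459/20*21 = -30639/20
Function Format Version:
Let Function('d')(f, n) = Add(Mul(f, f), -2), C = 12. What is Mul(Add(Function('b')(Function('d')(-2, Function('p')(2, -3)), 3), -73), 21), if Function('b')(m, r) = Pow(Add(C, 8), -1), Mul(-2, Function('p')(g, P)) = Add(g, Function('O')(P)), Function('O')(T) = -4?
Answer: Rational(-30639, 20) ≈ -1531.9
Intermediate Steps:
Function('p')(g, P) = Add(2, Mul(Rational(-1, 2), g)) (Function('p')(g, P) = Mul(Rational(-1, 2), Add(g, -4)) = Mul(Rational(-1, 2), Add(-4, g)) = Add(2, Mul(Rational(-1, 2), g)))
Function('d')(f, n) = Add(-2, Pow(f, 2)) (Function('d')(f, n) = Add(Pow(f, 2), -2) = Add(-2, Pow(f, 2)))
Function('b')(m, r) = Rational(1, 20) (Function('b')(m, r) = Pow(Add(12, 8), -1) = Pow(20, -1) = Rational(1, 20))
Mul(Add(Function('b')(Function('d')(-2, Function('p')(2, -3)), 3), -73), 21) = Mul(Add(Rational(1, 20), -73), 21) = Mul(Rational(-1459, 20), 21) = Rational(-30639, 20)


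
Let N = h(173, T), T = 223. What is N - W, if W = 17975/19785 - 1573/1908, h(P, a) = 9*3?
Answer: 67737971/2516652 ≈ 26.916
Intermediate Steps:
h(P, a) = 27
N = 27
W = 211633/2516652 (W = 17975*(1/19785) - 1573*1/1908 = 3595/3957 - 1573/1908 = 211633/2516652 ≈ 0.084093)
N - W = 27 - 1*211633/2516652 = 27 - 211633/2516652 = 67737971/2516652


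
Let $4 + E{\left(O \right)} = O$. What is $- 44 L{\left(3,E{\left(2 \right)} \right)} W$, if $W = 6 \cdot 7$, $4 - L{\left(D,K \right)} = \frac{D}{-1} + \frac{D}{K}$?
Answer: $-15708$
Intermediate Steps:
$E{\left(O \right)} = -4 + O$
$L{\left(D,K \right)} = 4 + D - \frac{D}{K}$ ($L{\left(D,K \right)} = 4 - \left(\frac{D}{-1} + \frac{D}{K}\right) = 4 - \left(D \left(-1\right) + \frac{D}{K}\right) = 4 - \left(- D + \frac{D}{K}\right) = 4 + \left(D - \frac{D}{K}\right) = 4 + D - \frac{D}{K}$)
$W = 42$
$- 44 L{\left(3,E{\left(2 \right)} \right)} W = - 44 \left(4 + 3 - \frac{3}{-4 + 2}\right) 42 = - 44 \left(4 + 3 - \frac{3}{-2}\right) 42 = - 44 \left(4 + 3 - 3 \left(- \frac{1}{2}\right)\right) 42 = - 44 \left(4 + 3 + \frac{3}{2}\right) 42 = \left(-44\right) \frac{17}{2} \cdot 42 = \left(-374\right) 42 = -15708$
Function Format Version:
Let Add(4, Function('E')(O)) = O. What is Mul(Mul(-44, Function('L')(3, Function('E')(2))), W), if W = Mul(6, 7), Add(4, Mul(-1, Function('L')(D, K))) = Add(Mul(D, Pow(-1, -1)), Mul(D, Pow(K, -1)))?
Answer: -15708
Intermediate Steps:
Function('E')(O) = Add(-4, O)
Function('L')(D, K) = Add(4, D, Mul(-1, D, Pow(K, -1))) (Function('L')(D, K) = Add(4, Mul(-1, Add(Mul(D, Pow(-1, -1)), Mul(D, Pow(K, -1))))) = Add(4, Mul(-1, Add(Mul(D, -1), Mul(D, Pow(K, -1))))) = Add(4, Mul(-1, Add(Mul(-1, D), Mul(D, Pow(K, -1))))) = Add(4, Add(D, Mul(-1, D, Pow(K, -1)))) = Add(4, D, Mul(-1, D, Pow(K, -1))))
W = 42
Mul(Mul(-44, Function('L')(3, Function('E')(2))), W) = Mul(Mul(-44, Add(4, 3, Mul(-1, 3, Pow(Add(-4, 2), -1)))), 42) = Mul(Mul(-44, Add(4, 3, Mul(-1, 3, Pow(-2, -1)))), 42) = Mul(Mul(-44, Add(4, 3, Mul(-1, 3, Rational(-1, 2)))), 42) = Mul(Mul(-44, Add(4, 3, Rational(3, 2))), 42) = Mul(Mul(-44, Rational(17, 2)), 42) = Mul(-374, 42) = -15708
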